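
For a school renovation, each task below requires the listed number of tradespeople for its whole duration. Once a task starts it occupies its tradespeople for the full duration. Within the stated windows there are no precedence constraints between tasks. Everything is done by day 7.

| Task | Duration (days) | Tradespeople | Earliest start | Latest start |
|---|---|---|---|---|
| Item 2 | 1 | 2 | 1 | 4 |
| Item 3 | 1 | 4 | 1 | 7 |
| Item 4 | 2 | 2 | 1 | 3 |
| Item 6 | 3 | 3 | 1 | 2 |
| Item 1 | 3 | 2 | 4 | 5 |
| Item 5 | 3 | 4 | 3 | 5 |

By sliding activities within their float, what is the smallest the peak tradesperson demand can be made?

6

Early-start (Item 2@1, Item 3@1, Item 4@1, Item 6@1, Item 1@4, Item 5@3) gives peak 11: d1:11  d2:5  d3:7  d4:6  d5:6  d6:2  d7:0.
Shift Item 4→2, Item 6→2, Item 5→5.
Schedule Item 2@1, Item 3@1, Item 4@2, Item 6@2, Item 1@4, Item 5@5: d1:6  d2:5  d3:5  d4:5  d5:6  d6:6  d7:4 — peak 6.
Total tradesperson-days = 37 over 7 days ⇒ peak ≥ ⌈37/7⌉ = 6, so 6 is optimal.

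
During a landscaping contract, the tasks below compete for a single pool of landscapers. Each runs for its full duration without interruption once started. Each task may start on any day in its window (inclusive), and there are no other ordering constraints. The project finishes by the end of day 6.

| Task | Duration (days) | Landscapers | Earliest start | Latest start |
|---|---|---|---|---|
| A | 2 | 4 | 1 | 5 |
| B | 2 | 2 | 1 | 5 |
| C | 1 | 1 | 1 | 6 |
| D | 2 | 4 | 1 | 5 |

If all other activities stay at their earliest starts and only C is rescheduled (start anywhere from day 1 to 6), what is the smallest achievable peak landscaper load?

C@1: d1:11  d2:10  d3:0  d4:0  d5:0  d6:0 → peak 11
C@2: d1:10  d2:11  d3:0  d4:0  d5:0  d6:0 → peak 11
C@3: d1:10  d2:10  d3:1  d4:0  d5:0  d6:0 → peak 10
C@4: d1:10  d2:10  d3:0  d4:1  d5:0  d6:0 → peak 10
C@5: d1:10  d2:10  d3:0  d4:0  d5:1  d6:0 → peak 10
C@6: d1:10  d2:10  d3:0  d4:0  d5:0  d6:1 → peak 10
Best is C@3, peak 10.

10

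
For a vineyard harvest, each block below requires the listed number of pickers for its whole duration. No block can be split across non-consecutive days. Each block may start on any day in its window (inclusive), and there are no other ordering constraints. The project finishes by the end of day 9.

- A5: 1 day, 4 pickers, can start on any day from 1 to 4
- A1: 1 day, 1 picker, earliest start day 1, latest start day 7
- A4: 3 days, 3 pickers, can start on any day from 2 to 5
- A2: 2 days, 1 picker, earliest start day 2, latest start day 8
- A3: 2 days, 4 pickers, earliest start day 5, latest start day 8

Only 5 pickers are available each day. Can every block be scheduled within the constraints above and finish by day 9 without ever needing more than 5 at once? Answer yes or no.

yes

Schedule A5@1, A1@2, A4@2, A2@3, A3@5: d1:4  d2:4  d3:4  d4:4  d5:4  d6:4  d7:0  d8:0  d9:0 — peak 4 ≤ 5.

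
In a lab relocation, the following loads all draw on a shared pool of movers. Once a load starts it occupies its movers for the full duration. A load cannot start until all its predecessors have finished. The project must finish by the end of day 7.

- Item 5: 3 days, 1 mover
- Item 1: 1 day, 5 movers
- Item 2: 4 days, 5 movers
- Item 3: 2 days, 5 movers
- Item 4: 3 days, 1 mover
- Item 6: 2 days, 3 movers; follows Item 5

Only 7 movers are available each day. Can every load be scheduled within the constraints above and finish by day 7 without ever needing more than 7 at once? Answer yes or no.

no

The minimum achievable peak is 8; 7 < 8, so no feasible schedule stays within the cap.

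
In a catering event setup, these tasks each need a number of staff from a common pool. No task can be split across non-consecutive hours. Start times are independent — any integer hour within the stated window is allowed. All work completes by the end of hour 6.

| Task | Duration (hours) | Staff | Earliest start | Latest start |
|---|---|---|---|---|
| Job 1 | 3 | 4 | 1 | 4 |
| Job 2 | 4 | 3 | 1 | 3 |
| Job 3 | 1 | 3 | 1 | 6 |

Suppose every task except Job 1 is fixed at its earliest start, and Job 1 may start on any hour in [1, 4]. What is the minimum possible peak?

7

Job 1@1: h1:10  h2:7  h3:7  h4:3  h5:0  h6:0 → peak 10
Job 1@2: h1:6  h2:7  h3:7  h4:7  h5:0  h6:0 → peak 7
Job 1@3: h1:6  h2:3  h3:7  h4:7  h5:4  h6:0 → peak 7
Job 1@4: h1:6  h2:3  h3:3  h4:7  h5:4  h6:4 → peak 7
Best is Job 1@2, peak 7.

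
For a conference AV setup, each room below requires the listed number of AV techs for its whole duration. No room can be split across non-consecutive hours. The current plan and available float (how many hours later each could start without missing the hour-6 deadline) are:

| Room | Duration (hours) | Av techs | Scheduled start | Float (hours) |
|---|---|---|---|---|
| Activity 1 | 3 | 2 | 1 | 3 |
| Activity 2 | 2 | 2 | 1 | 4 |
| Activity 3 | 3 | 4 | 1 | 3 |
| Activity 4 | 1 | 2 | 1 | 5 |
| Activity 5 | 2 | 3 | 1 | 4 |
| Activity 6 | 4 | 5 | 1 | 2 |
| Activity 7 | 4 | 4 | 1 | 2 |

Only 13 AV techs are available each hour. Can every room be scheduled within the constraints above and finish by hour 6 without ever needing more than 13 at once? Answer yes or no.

Schedule Activity 1@1, Activity 2@1, Activity 3@4, Activity 4@1, Activity 5@1, Activity 6@2, Activity 7@3: h1:9  h2:12  h3:11  h4:13  h5:13  h6:8 — peak 13 ≤ 13.

yes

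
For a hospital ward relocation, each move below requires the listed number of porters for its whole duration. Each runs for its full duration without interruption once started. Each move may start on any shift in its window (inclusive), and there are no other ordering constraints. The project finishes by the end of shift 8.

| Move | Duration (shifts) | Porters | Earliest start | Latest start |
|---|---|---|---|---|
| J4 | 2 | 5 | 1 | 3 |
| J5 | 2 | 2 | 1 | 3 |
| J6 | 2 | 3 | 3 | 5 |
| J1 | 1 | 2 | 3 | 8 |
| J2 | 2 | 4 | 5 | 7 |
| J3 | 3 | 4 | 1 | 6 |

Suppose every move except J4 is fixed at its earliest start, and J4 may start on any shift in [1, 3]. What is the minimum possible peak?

J4@1: s1:11  s2:11  s3:9  s4:3  s5:4  s6:4  s7:0  s8:0 → peak 11
J4@2: s1:6  s2:11  s3:14  s4:3  s5:4  s6:4  s7:0  s8:0 → peak 14
J4@3: s1:6  s2:6  s3:14  s4:8  s5:4  s6:4  s7:0  s8:0 → peak 14
Best is J4@1, peak 11.

11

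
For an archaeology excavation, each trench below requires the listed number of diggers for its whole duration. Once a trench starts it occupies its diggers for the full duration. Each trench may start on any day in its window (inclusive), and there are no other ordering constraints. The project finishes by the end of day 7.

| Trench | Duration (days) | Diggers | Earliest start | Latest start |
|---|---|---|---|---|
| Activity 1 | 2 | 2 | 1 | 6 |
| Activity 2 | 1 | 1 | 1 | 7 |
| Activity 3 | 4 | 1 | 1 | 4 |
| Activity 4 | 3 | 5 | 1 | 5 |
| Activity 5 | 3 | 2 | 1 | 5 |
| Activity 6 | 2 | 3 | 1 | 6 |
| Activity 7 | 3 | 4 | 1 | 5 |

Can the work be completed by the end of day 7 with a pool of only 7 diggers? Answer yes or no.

no

The minimum achievable peak is 8; 7 < 8, so no feasible schedule stays within the cap.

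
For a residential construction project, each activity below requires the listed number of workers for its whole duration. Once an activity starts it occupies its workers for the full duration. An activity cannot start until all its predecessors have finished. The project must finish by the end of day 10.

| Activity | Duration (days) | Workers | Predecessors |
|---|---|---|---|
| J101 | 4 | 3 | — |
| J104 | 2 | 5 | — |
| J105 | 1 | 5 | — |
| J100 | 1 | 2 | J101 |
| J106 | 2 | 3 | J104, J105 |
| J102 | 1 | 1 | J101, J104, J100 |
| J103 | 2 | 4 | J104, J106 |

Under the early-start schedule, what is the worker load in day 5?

At early start, day 5 has: J100, J103.
Demand: 2 + 4 = 6.

6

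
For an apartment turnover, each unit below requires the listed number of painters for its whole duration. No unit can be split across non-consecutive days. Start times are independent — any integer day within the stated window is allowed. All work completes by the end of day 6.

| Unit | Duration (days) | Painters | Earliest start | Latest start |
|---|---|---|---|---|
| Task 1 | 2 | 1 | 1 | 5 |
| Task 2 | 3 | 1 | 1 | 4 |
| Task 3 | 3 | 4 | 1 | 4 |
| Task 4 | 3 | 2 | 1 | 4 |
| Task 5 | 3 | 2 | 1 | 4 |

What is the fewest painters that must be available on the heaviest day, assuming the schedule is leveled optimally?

Early-start (Task 1@1, Task 2@1, Task 3@1, Task 4@1, Task 5@1) gives peak 10: d1:10  d2:10  d3:9  d4:0  d5:0  d6:0.
Shift Task 2→3, Task 4→4, Task 5→4.
Schedule Task 1@1, Task 2@3, Task 3@1, Task 4@4, Task 5@4: d1:5  d2:5  d3:5  d4:5  d5:5  d6:4 — peak 5.
Total painter-days = 29 over 6 days ⇒ peak ≥ ⌈29/6⌉ = 5, so 5 is optimal.

5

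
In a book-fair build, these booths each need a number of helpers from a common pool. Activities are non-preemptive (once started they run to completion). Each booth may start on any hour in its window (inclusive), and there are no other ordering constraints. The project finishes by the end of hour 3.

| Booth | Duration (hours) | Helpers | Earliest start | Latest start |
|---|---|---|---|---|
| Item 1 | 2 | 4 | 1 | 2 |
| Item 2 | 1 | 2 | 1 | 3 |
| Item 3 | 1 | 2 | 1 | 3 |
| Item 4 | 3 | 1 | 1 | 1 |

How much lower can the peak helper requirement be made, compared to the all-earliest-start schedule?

4

Early-start peak: h1:9  h2:5  h3:1 ⇒ 9.
Leveled (Item 1@1, Item 2@3, Item 3@3, Item 4@1): h1:5  h2:5  h3:5 ⇒ 5.
Reduction 9 − 5 = 4.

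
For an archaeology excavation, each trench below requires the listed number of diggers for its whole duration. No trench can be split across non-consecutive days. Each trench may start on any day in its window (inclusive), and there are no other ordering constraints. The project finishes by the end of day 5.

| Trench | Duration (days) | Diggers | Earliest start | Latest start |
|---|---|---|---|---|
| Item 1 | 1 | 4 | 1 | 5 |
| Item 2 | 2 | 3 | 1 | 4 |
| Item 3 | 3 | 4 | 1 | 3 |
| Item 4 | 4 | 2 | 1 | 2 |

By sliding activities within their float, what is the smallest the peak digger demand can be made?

Early-start (Item 1@1, Item 2@1, Item 3@1, Item 4@1) gives peak 13: d1:13  d2:9  d3:6  d4:2  d5:0.
Shift Item 3→3, Item 4→2.
Schedule Item 1@1, Item 2@1, Item 3@3, Item 4@2: d1:7  d2:5  d3:6  d4:6  d5:6 — peak 7.

7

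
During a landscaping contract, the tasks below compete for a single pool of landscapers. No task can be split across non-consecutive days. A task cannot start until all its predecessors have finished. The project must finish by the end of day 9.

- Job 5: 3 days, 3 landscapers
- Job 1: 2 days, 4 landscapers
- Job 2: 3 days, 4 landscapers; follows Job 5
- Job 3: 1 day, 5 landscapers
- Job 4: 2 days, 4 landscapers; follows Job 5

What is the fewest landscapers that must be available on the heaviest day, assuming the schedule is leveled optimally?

7

Early-start (Job 5@1, Job 1@1, Job 2@4, Job 3@1, Job 4@4) gives peak 12: d1:12  d2:7  d3:3  d4:8  d5:8  d6:4  d7:0  d8:0  d9:0.
Shift Job 3→7, Job 4→8.
Schedule Job 5@1, Job 1@1, Job 2@4, Job 3@7, Job 4@8: d1:7  d2:7  d3:3  d4:4  d5:4  d6:4  d7:5  d8:4  d9:4 — peak 7.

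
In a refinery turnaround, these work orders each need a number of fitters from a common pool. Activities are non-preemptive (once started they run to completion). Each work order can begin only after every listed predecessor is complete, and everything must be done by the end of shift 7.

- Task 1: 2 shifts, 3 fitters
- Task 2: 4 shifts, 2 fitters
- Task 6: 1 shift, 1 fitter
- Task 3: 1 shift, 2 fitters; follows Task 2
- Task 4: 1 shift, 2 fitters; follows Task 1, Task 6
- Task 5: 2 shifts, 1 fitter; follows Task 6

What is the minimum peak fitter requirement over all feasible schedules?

Early-start (Task 1@1, Task 2@1, Task 6@1, Task 3@5, Task 4@3, Task 5@2) gives peak 6: s1:6  s2:6  s3:5  s4:2  s5:2  s6:0  s7:0.
Shift Task 2→3, Task 3→7, Task 5→4.
Schedule Task 1@1, Task 2@3, Task 6@1, Task 3@7, Task 4@3, Task 5@4: s1:4  s2:3  s3:4  s4:3  s5:3  s6:2  s7:2 — peak 4.

4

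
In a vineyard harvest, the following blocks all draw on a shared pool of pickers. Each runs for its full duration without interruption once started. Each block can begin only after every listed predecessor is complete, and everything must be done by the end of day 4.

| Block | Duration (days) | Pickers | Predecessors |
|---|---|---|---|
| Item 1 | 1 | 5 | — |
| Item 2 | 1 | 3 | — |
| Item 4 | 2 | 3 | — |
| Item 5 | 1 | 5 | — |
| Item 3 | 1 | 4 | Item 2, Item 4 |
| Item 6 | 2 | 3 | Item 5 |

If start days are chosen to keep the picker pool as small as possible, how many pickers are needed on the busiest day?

8

Early-start (Item 1@1, Item 2@1, Item 4@1, Item 5@1, Item 3@3, Item 6@2) gives peak 16: d1:16  d2:6  d3:7  d4:0.
Shift Item 4→2, Item 5→2, Item 3→4, Item 6→3.
Schedule Item 1@1, Item 2@1, Item 4@2, Item 5@2, Item 3@4, Item 6@3: d1:8  d2:8  d3:6  d4:7 — peak 8.
Total picker-days = 29 over 4 days ⇒ peak ≥ ⌈29/4⌉ = 8, so 8 is optimal.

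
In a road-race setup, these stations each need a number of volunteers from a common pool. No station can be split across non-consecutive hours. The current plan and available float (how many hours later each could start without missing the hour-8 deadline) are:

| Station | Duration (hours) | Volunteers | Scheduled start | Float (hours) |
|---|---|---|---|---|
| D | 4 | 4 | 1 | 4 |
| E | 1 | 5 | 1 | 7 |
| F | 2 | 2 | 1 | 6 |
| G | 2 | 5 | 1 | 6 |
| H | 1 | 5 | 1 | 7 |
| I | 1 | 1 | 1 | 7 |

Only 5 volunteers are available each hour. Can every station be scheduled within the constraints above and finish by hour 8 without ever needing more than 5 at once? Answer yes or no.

no

Total volunteer-hours = 41; over 8 hours the average is 41/8 > 5, so some hour must exceed 5.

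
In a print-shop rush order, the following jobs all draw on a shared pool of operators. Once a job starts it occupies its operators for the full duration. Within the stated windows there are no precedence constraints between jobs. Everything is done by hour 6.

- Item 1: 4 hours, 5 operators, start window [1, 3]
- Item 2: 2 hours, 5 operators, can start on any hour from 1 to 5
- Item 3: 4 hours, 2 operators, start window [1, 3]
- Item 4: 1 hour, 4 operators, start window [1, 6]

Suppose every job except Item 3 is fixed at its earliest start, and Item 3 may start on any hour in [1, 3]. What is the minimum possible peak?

14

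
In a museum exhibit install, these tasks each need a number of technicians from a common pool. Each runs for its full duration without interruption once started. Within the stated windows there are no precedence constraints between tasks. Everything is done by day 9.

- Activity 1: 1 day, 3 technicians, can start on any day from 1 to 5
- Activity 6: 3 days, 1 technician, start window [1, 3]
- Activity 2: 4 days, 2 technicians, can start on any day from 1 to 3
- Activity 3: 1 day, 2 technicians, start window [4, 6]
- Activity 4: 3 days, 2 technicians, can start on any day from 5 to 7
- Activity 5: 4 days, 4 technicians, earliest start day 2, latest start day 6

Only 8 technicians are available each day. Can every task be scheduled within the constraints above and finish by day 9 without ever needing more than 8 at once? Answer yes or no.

yes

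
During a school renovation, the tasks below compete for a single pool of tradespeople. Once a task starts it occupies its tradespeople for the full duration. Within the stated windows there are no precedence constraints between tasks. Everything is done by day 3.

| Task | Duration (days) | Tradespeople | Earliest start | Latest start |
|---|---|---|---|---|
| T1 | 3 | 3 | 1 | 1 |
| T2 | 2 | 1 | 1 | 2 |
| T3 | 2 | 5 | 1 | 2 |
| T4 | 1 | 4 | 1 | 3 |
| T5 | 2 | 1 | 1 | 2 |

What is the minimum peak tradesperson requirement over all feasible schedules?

Early-start (T1@1, T2@1, T3@1, T4@1, T5@1) gives peak 14: d1:14  d2:10  d3:3.
Shift T4→3.
Schedule T1@1, T2@1, T3@1, T4@3, T5@1: d1:10  d2:10  d3:7 — peak 10.
No arrangement of the 24 feasible schedules does better.

10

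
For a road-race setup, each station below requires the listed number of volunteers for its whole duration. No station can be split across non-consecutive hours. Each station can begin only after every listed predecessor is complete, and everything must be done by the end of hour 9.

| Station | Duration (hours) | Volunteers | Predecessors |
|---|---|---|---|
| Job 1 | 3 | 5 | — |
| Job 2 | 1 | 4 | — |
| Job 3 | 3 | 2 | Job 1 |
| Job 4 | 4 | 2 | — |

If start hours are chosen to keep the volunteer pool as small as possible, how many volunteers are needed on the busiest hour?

Early-start (Job 1@1, Job 2@1, Job 3@4, Job 4@1) gives peak 11: h1:11  h2:7  h3:7  h4:4  h5:2  h6:2  h7:0  h8:0  h9:0.
Shift Job 2→4, Job 3→5, Job 4→5.
Schedule Job 1@1, Job 2@4, Job 3@5, Job 4@5: h1:5  h2:5  h3:5  h4:4  h5:4  h6:4  h7:4  h8:2  h9:0 — peak 5.

5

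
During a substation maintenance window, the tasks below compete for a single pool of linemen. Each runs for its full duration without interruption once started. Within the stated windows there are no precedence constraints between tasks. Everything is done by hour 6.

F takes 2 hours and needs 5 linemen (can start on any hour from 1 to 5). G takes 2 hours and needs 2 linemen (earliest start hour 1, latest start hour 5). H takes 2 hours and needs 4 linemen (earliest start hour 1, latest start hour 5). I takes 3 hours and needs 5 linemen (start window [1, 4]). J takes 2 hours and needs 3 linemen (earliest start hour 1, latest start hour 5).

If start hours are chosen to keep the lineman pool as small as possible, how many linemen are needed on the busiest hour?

9

Early-start (F@1, G@1, H@1, I@1, J@1) gives peak 19: h1:19  h2:19  h3:5  h4:0  h5:0  h6:0.
Shift H→3, I→3, J→5.
Schedule F@1, G@1, H@3, I@3, J@5: h1:7  h2:7  h3:9  h4:9  h5:8  h6:3 — peak 9.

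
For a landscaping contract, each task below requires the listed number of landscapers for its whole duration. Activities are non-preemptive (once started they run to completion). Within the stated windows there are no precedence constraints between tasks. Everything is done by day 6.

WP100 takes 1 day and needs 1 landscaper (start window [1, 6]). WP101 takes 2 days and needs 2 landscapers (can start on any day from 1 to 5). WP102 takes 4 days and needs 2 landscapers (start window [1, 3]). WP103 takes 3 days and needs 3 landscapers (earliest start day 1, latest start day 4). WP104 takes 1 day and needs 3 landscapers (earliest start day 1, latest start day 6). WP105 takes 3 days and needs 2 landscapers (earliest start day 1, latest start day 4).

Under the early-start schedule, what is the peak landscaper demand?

13

Early-start schedule: WP100@1, WP101@1, WP102@1, WP103@1, WP104@1, WP105@1.
Load per day: day 1: 13, day 2: 9, day 3: 7, day 4: 2, day 5: 0, day 6: 0.
Peak is 13.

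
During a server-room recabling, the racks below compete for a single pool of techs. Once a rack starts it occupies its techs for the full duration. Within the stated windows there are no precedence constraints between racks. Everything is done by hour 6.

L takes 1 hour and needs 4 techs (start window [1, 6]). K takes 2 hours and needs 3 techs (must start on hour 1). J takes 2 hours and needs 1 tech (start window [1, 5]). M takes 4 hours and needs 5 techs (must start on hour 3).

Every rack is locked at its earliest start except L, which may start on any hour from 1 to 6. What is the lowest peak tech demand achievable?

L@1: h1:8  h2:4  h3:5  h4:5  h5:5  h6:5 → peak 8
L@2: h1:4  h2:8  h3:5  h4:5  h5:5  h6:5 → peak 8
L@3: h1:4  h2:4  h3:9  h4:5  h5:5  h6:5 → peak 9
L@4: h1:4  h2:4  h3:5  h4:9  h5:5  h6:5 → peak 9
L@5: h1:4  h2:4  h3:5  h4:5  h5:9  h6:5 → peak 9
L@6: h1:4  h2:4  h3:5  h4:5  h5:5  h6:9 → peak 9
Best is L@1, peak 8.

8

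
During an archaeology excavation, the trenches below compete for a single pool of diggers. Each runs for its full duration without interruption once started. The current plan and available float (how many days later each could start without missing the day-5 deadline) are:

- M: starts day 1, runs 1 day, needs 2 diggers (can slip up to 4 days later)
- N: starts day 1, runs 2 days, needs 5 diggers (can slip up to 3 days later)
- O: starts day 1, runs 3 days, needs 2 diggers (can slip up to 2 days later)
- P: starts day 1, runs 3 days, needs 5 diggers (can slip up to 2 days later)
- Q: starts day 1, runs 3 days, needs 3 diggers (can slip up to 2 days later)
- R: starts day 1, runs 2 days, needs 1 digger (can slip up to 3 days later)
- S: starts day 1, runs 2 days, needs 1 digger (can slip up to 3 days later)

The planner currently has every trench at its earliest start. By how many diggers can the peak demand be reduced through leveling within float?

9

Early-start peak: d1:19  d2:17  d3:10  d4:0  d5:0 ⇒ 19.
Leveled (M@1, N@1, O@1, P@3, Q@2, R@4, S@4): d1:9  d2:10  d3:10  d4:10  d5:7 ⇒ 10.
Reduction 19 − 10 = 9.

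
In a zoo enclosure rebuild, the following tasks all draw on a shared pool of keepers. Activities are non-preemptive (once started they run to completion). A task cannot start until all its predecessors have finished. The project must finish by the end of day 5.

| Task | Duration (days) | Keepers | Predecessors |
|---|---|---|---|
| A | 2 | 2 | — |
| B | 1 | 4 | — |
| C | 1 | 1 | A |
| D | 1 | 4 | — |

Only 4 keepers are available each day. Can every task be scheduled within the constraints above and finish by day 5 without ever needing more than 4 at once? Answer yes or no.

Schedule A@1, B@3, C@4, D@5: d1:2  d2:2  d3:4  d4:1  d5:4 — peak 4 ≤ 4.

yes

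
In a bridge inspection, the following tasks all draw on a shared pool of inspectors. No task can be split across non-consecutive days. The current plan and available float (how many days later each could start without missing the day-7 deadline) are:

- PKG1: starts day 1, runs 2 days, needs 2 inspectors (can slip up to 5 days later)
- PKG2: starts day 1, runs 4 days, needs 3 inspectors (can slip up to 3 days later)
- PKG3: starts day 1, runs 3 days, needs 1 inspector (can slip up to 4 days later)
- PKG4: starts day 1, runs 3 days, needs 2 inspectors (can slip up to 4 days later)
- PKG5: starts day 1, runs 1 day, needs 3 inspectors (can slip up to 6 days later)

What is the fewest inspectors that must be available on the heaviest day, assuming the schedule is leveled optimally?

Early-start (PKG1@1, PKG2@1, PKG3@1, PKG4@1, PKG5@1) gives peak 11: d1:11  d2:8  d3:6  d4:3  d5:0  d6:0  d7:0.
Shift PKG3→3, PKG4→5, PKG5→6.
Schedule PKG1@1, PKG2@1, PKG3@3, PKG4@5, PKG5@6: d1:5  d2:5  d3:4  d4:4  d5:3  d6:5  d7:2 — peak 5.

5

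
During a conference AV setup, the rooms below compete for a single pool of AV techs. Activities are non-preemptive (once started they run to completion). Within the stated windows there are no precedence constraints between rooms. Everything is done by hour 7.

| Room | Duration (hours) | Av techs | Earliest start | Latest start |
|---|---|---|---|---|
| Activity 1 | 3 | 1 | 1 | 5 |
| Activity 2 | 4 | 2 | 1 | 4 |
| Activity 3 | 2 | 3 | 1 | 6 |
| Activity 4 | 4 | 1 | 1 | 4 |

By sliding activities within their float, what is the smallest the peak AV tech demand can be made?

Early-start (Activity 1@1, Activity 2@1, Activity 3@1, Activity 4@1) gives peak 7: h1:7  h2:7  h3:4  h4:3  h5:0  h6:0  h7:0.
Shift Activity 3→5.
Schedule Activity 1@1, Activity 2@1, Activity 3@5, Activity 4@1: h1:4  h2:4  h3:4  h4:3  h5:3  h6:3  h7:0 — peak 4.

4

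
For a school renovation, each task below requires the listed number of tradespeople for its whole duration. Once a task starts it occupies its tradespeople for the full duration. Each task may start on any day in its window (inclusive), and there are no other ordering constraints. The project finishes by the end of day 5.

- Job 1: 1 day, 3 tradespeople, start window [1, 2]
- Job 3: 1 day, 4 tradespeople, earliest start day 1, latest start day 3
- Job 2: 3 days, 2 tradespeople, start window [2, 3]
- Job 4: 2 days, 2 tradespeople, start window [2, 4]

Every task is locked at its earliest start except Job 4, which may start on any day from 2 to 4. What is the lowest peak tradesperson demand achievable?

Job 4@2: d1:7  d2:4  d3:4  d4:2  d5:0 → peak 7
Job 4@3: d1:7  d2:2  d3:4  d4:4  d5:0 → peak 7
Job 4@4: d1:7  d2:2  d3:2  d4:4  d5:2 → peak 7
Best is Job 4@2, peak 7.

7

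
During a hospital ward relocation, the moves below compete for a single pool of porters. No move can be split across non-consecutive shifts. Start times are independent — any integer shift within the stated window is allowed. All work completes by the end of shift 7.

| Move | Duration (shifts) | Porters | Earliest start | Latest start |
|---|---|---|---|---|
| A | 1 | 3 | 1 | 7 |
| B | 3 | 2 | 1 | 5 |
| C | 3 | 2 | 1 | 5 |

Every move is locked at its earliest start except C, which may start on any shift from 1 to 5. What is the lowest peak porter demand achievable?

5

C@1: s1:7  s2:4  s3:4  s4:0  s5:0  s6:0  s7:0 → peak 7
C@2: s1:5  s2:4  s3:4  s4:2  s5:0  s6:0  s7:0 → peak 5
C@3: s1:5  s2:2  s3:4  s4:2  s5:2  s6:0  s7:0 → peak 5
C@4: s1:5  s2:2  s3:2  s4:2  s5:2  s6:2  s7:0 → peak 5
C@5: s1:5  s2:2  s3:2  s4:0  s5:2  s6:2  s7:2 → peak 5
Best is C@2, peak 5.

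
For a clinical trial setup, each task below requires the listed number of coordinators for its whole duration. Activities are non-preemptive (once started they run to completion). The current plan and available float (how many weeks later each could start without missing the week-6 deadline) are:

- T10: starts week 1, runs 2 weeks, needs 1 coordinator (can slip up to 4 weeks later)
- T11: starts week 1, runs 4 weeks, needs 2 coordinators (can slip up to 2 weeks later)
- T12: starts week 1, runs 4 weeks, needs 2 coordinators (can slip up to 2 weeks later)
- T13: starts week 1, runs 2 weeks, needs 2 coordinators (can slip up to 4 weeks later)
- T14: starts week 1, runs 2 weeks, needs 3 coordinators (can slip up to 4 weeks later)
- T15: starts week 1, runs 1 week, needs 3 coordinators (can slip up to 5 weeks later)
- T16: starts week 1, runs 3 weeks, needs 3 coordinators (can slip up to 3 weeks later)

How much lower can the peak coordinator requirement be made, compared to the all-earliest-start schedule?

9

Early-start peak: w1:16  w2:13  w3:7  w4:4  w5:0  w6:0 ⇒ 16.
Leveled (T10@1, T11@1, T12@1, T13@1, T14@5, T15@3, T16@4): w1:7  w2:7  w3:7  w4:7  w5:6  w6:6 ⇒ 7.
Reduction 16 − 7 = 9.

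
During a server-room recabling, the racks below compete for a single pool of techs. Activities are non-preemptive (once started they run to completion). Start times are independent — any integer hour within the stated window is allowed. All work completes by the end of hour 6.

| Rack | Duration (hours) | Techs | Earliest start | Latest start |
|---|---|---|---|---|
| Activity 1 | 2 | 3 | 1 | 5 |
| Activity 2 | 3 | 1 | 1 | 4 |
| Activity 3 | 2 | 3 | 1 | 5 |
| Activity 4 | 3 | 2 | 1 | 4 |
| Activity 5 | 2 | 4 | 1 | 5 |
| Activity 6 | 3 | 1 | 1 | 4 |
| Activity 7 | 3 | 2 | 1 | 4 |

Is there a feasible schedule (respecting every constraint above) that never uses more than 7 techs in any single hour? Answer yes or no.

Schedule Activity 1@1, Activity 2@1, Activity 3@3, Activity 4@1, Activity 5@5, Activity 6@1, Activity 7@4: h1:7  h2:7  h3:7  h4:5  h5:6  h6:6 — peak 7 ≤ 7.

yes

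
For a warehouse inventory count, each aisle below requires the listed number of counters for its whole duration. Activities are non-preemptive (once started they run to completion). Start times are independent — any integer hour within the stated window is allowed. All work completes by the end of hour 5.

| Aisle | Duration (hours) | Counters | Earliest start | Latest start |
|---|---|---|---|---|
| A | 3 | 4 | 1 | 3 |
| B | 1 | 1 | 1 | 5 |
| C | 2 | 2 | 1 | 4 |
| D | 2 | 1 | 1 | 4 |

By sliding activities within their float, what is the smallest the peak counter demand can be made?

Early-start (A@1, B@1, C@1, D@1) gives peak 8: h1:8  h2:7  h3:4  h4:0  h5:0.
Shift B→4, C→4, D→4.
Schedule A@1, B@4, C@4, D@4: h1:4  h2:4  h3:4  h4:4  h5:3 — peak 4.
Total counter-hours = 19 over 5 hours ⇒ peak ≥ ⌈19/5⌉ = 4, so 4 is optimal.

4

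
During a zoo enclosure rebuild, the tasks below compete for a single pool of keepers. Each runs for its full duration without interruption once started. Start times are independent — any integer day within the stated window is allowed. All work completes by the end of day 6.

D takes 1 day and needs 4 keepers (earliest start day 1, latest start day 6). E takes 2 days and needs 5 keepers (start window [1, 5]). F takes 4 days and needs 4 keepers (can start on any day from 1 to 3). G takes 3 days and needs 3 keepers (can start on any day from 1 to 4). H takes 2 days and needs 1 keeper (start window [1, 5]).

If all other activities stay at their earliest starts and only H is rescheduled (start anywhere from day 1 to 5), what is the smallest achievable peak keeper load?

H@1: d1:17  d2:13  d3:7  d4:4  d5:0  d6:0 → peak 17
H@2: d1:16  d2:13  d3:8  d4:4  d5:0  d6:0 → peak 16
H@3: d1:16  d2:12  d3:8  d4:5  d5:0  d6:0 → peak 16
H@4: d1:16  d2:12  d3:7  d4:5  d5:1  d6:0 → peak 16
H@5: d1:16  d2:12  d3:7  d4:4  d5:1  d6:1 → peak 16
Best is H@2, peak 16.

16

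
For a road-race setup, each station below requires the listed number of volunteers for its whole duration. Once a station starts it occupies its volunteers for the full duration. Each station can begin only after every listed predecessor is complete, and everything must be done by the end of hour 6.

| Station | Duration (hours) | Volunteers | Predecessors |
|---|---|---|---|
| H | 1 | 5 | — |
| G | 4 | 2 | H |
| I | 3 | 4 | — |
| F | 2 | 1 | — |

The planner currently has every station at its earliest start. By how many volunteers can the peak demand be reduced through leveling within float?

4

Early-start peak: h1:10  h2:7  h3:6  h4:2  h5:2  h6:0 ⇒ 10.
Leveled (H@1, G@2, I@2, F@5): h1:5  h2:6  h3:6  h4:6  h5:3  h6:1 ⇒ 6.
Reduction 10 − 6 = 4.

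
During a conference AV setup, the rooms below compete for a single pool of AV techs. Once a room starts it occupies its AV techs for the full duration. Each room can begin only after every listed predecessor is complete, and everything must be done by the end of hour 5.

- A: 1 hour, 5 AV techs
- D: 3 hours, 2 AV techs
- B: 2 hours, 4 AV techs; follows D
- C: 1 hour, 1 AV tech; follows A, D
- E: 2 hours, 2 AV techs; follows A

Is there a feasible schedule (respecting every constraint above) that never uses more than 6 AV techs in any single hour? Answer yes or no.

no

The minimum achievable peak is 7; 6 < 7, so no feasible schedule stays within the cap.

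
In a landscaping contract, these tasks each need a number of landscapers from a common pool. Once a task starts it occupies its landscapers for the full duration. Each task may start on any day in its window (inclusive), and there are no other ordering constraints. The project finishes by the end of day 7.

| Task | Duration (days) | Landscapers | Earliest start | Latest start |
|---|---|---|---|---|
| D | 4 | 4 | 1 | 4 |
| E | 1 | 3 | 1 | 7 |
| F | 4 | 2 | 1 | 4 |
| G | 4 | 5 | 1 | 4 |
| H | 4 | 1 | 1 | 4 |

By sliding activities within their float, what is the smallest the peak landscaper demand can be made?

Early-start (D@1, E@1, F@1, G@1, H@1) gives peak 15: d1:15  d2:12  d3:12  d4:12  d5:0  d6:0  d7:0.
Shift G→2.
Schedule D@1, E@1, F@1, G@2, H@1: d1:10  d2:12  d3:12  d4:12  d5:5  d6:0  d7:0 — peak 12.

12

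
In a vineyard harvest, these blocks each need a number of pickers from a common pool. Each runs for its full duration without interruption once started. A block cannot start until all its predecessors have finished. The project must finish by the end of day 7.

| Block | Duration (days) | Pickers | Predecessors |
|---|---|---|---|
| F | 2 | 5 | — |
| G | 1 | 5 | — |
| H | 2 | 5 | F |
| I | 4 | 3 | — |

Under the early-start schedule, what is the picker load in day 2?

At early start, day 2 has: F, I.
Demand: 5 + 3 = 8.

8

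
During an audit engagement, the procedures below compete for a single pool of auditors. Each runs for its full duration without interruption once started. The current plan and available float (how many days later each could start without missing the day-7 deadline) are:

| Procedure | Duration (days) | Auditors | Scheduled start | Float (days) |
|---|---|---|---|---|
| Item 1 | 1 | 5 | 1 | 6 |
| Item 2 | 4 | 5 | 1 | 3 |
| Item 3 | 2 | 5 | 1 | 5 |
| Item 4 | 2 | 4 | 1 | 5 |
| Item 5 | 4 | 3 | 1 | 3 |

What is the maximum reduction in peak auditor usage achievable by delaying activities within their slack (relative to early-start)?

Early-start peak: d1:22  d2:17  d3:8  d4:8  d5:0  d6:0  d7:0 ⇒ 22.
Leveled (Item 1@1, Item 2@2, Item 3@6, Item 4@1, Item 5@3): d1:9  d2:9  d3:8  d4:8  d5:8  d6:8  d7:5 ⇒ 9.
Reduction 22 − 9 = 13.

13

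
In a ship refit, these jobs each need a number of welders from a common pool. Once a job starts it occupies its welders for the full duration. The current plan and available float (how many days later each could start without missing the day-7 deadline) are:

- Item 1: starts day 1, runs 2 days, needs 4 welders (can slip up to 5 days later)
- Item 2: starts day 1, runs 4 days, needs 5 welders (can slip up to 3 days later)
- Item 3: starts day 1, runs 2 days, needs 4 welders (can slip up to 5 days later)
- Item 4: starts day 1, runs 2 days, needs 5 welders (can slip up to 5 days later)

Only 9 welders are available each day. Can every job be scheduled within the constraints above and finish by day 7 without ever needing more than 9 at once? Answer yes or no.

yes

Schedule Item 1@1, Item 2@1, Item 3@3, Item 4@5: d1:9  d2:9  d3:9  d4:9  d5:5  d6:5  d7:0 — peak 9 ≤ 9.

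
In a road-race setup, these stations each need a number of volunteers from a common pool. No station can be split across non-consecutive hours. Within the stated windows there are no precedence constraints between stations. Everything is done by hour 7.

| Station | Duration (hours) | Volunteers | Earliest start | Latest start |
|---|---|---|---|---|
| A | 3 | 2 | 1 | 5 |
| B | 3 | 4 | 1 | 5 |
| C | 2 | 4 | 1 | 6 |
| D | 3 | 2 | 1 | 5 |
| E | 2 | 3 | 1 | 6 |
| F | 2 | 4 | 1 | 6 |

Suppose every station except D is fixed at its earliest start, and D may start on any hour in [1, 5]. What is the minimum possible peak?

D@1: h1:19  h2:19  h3:8  h4:0  h5:0  h6:0  h7:0 → peak 19
D@2: h1:17  h2:19  h3:8  h4:2  h5:0  h6:0  h7:0 → peak 19
D@3: h1:17  h2:17  h3:8  h4:2  h5:2  h6:0  h7:0 → peak 17
D@4: h1:17  h2:17  h3:6  h4:2  h5:2  h6:2  h7:0 → peak 17
D@5: h1:17  h2:17  h3:6  h4:0  h5:2  h6:2  h7:2 → peak 17
Best is D@3, peak 17.

17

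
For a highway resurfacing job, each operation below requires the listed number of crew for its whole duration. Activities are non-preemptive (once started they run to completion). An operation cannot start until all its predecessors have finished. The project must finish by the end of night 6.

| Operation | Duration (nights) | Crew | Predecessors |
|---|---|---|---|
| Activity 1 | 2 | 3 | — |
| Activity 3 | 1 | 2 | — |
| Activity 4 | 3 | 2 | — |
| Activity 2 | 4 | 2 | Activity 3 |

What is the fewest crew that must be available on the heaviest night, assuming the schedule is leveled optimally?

5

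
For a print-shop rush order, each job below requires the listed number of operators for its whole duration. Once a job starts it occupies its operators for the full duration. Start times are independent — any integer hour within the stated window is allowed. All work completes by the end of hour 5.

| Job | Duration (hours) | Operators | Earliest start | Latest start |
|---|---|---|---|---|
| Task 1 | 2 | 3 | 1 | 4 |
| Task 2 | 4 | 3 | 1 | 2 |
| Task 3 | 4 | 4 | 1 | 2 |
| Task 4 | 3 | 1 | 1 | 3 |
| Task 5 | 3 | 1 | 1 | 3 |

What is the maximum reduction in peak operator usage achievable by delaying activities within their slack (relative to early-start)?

2

Early-start peak: h1:12  h2:12  h3:9  h4:7  h5:0 ⇒ 12.
Leveled (Task 1@1, Task 2@1, Task 3@1, Task 4@3, Task 5@3): h1:10  h2:10  h3:9  h4:9  h5:2 ⇒ 10.
Reduction 12 − 10 = 2.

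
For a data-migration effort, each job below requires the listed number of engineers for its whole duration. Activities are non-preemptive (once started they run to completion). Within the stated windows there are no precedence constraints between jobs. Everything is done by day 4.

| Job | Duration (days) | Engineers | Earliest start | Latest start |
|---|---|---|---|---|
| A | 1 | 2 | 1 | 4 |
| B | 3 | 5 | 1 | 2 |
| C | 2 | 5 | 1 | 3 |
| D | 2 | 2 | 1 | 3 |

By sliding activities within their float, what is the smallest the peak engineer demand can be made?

Early-start (A@1, B@1, C@1, D@1) gives peak 14: d1:14  d2:12  d3:5  d4:0.
Shift C→3.
Schedule A@1, B@1, C@3, D@1: d1:9  d2:7  d3:10  d4:5 — peak 10.

10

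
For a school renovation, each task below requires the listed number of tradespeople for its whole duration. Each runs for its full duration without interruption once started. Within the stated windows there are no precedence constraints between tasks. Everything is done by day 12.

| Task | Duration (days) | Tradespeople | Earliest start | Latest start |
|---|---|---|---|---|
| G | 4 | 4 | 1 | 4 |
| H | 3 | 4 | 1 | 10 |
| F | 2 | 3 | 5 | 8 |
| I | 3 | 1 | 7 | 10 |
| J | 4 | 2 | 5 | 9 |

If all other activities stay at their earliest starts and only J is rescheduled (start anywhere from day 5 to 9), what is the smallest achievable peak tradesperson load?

8

J@5: d1:8  d2:8  d3:8  d4:4  d5:5  d6:5  d7:3  d8:3  d9:1  d10:0  d11:0  d12:0 → peak 8
J@6: d1:8  d2:8  d3:8  d4:4  d5:3  d6:5  d7:3  d8:3  d9:3  d10:0  d11:0  d12:0 → peak 8
J@7: d1:8  d2:8  d3:8  d4:4  d5:3  d6:3  d7:3  d8:3  d9:3  d10:2  d11:0  d12:0 → peak 8
J@8: d1:8  d2:8  d3:8  d4:4  d5:3  d6:3  d7:1  d8:3  d9:3  d10:2  d11:2  d12:0 → peak 8
J@9: d1:8  d2:8  d3:8  d4:4  d5:3  d6:3  d7:1  d8:1  d9:3  d10:2  d11:2  d12:2 → peak 8
Best is J@5, peak 8.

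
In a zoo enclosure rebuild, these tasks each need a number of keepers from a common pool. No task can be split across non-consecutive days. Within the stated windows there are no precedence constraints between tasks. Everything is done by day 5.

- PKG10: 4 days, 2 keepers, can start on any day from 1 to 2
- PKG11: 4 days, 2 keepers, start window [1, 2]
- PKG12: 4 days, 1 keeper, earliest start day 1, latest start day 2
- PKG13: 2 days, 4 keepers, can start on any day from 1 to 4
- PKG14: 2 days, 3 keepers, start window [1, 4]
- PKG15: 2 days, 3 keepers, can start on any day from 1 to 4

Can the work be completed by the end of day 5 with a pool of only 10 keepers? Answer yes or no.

The minimum achievable peak is 11; 10 < 11, so no feasible schedule stays within the cap.

no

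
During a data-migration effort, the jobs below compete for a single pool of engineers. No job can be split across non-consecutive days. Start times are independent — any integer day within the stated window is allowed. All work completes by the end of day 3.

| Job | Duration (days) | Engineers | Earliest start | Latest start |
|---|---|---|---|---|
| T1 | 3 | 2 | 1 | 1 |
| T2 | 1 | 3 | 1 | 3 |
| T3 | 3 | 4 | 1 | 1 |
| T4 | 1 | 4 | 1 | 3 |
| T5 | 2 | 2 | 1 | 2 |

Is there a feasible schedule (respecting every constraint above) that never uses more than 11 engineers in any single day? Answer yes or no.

yes

Schedule T1@1, T2@1, T3@1, T4@3, T5@1: d1:11  d2:8  d3:10 — peak 11 ≤ 11.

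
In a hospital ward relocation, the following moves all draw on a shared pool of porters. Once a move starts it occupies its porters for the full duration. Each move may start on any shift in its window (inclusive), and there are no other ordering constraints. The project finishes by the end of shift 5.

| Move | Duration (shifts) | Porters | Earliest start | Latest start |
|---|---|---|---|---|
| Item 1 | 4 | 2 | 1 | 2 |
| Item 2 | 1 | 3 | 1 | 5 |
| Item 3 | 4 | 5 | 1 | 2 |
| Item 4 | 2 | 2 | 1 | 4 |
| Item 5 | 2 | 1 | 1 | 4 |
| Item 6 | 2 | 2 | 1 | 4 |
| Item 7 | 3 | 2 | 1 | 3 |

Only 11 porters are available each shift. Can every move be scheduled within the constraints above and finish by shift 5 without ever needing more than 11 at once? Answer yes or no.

yes

Schedule Item 1@1, Item 2@1, Item 3@1, Item 4@2, Item 5@1, Item 6@4, Item 7@3: s1:11  s2:10  s3:11  s4:11  s5:4 — peak 11 ≤ 11.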